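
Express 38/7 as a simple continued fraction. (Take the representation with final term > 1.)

38 = 5*7 + 3
7 = 2*3 + 1
3 = 3*1 + 0  (stop)
So 38/7 = [5; 2, 3].

[5; 2, 3]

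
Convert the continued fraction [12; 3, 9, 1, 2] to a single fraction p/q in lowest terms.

1109/90

Fold from the inside: start with 2/1.
  1 + 1/2 = 3/2
  9 + 2/3 = 29/3
  3 + 3/29 = 90/29
  12 + 29/90 = 1109/90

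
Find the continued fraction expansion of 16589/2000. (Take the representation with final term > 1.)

16589 = 8·2000 + 589
2000 = 3·589 + 233
589 = 2·233 + 123
233 = 1·123 + 110
123 = 1·110 + 13
110 = 8·13 + 6
13 = 2·6 + 1
6 = 6·1 + 0  (stop)
So 16589/2000 = [8; 3, 2, 1, 1, 8, 2, 6].

[8; 3, 2, 1, 1, 8, 2, 6]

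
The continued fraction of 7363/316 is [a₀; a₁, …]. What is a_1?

7363 = 23·316 + 95   →  a_0 = 23
316 = 3·95 + 31   →  a_1 = 3

3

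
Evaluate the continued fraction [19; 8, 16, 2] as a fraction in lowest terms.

Fold from the inside: start with 2/1.
  16 + 1/2 = 33/2
  8 + 2/33 = 266/33
  19 + 33/266 = 5087/266

5087/266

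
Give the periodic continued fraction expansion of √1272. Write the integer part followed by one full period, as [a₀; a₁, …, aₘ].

[35; 1, 1, 1, 70]

a₀ = ⌊√1272⌋ = 35.
With m₀=0, d₀=1 and mₖ₊₁ = dₖaₖ − mₖ, dₖ₊₁ = (n − mₖ₊₁²)/dₖ, aₖ₊₁ = ⌊(a₀+mₖ₊₁)/dₖ₊₁⌋:
  k=1: m=35, d=47, a=1
  k=2: m=12, d=24, a=1
  k=3: m=12, d=47, a=1
  k=4: m=35, d=1, a=70
d=1 and a=2a₀=70 at k=4, so the next step gives (m, d) = (35, 47) again — its k=1 value — and the period has length 4.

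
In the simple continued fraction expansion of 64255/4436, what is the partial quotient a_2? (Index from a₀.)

16

64255 = 14·4436 + 2151   →  a_0 = 14
4436 = 2·2151 + 134   →  a_1 = 2
2151 = 16·134 + 7   →  a_2 = 16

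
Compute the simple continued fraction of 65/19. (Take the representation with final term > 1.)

[3; 2, 2, 1, 2]

65 = 3·19 + 8
19 = 2·8 + 3
8 = 2·3 + 2
3 = 1·2 + 1
2 = 2·1 + 0  (stop)
So 65/19 = [3; 2, 2, 1, 2].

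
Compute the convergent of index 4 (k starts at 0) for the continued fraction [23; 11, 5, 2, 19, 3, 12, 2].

55253/2393

Using pₖ = aₖpₖ₋₁ + pₖ₋₂, qₖ = aₖqₖ₋₁ + qₖ₋₂ (with p₋₁=1, p₋₂=0, q₋₁=0, q₋₂=1):
  k=0: a=23, p=23, q=1
  k=1: a=11, p=254, q=11
  k=2: a=5, p=1293, q=56
  k=3: a=2, p=2840, q=123
  k=4: a=19, p=55253, q=2393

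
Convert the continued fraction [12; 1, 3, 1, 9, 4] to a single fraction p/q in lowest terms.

2572/201

Fold from the inside: start with 4/1.
  9 + 1/4 = 37/4
  1 + 4/37 = 41/37
  3 + 37/41 = 160/41
  1 + 41/160 = 201/160
  12 + 160/201 = 2572/201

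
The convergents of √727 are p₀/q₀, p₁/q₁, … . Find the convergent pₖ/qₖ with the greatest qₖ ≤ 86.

√727 = [26; 1, 25, 1, 52, …] (period length 4).
Convergents:
  p_0/q_0 = 26/1
  p_1/q_1 = 27/1
  p_2/q_2 = 701/26
  p_3/q_3 = 728/27
  p_4/q_4 = 38557/1430
q_3 = 27 ≤ 86 < 1430 = q_4, so the answer is 728/27.

728/27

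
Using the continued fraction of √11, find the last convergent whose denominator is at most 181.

√11 = [3; 3, 6, …] (period length 2).
Convergents:
  p_0/q_0 = 3/1
  p_1/q_1 = 10/3
  p_2/q_2 = 63/19
  p_3/q_3 = 199/60
  p_4/q_4 = 1257/379
q_3 = 60 ≤ 181 < 379 = q_4, so the answer is 199/60.

199/60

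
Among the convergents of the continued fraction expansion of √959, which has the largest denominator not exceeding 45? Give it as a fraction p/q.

960/31

√959 = [30; 1, 29, 1, 60, …] (period length 4).
Convergents:
  p_0/q_0 = 30/1
  p_1/q_1 = 31/1
  p_2/q_2 = 929/30
  p_3/q_3 = 960/31
  p_4/q_4 = 58529/1890
q_3 = 31 ≤ 45 < 1890 = q_4, so the answer is 960/31.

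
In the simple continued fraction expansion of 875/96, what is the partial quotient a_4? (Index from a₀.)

1

875 = 9·96 + 11   →  a_0 = 9
96 = 8·11 + 8   →  a_1 = 8
11 = 1·8 + 3   →  a_2 = 1
8 = 2·3 + 2   →  a_3 = 2
3 = 1·2 + 1   →  a_4 = 1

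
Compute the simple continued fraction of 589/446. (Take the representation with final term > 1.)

589 = 1×446 + 143
446 = 3×143 + 17
143 = 8×17 + 7
17 = 2×7 + 3
7 = 2×3 + 1
3 = 3×1 + 0  (stop)
So 589/446 = [1; 3, 8, 2, 2, 3].

[1; 3, 8, 2, 2, 3]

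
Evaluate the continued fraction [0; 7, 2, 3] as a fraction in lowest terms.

7/52

Fold from the inside: start with 3/1.
  2 + 1/3 = 7/3
  7 + 3/7 = 52/7
  0 + 7/52 = 7/52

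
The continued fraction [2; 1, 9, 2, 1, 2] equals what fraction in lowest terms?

Fold from the inside: start with 2/1.
  1 + 1/2 = 3/2
  2 + 2/3 = 8/3
  9 + 3/8 = 75/8
  1 + 8/75 = 83/75
  2 + 75/83 = 241/83

241/83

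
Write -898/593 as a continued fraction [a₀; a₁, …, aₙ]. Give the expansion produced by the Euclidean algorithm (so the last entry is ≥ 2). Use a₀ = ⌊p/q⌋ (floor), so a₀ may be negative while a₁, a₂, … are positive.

-898 = -2*593 + 288
593 = 2*288 + 17
288 = 16*17 + 16
17 = 1*16 + 1
16 = 16*1 + 0  (stop)
So -898/593 = [-2; 2, 16, 1, 16].

[-2; 2, 16, 1, 16]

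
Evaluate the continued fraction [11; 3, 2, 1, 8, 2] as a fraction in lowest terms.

Using pₖ = aₖpₖ₋₁ + pₖ₋₂ and qₖ = aₖqₖ₋₁ + qₖ₋₂:
  k=0: a=11, p=11, q=1
  k=1: a=3, p=34, q=3
  k=2: a=2, p=79, q=7
  k=3: a=1, p=113, q=10
  k=4: a=8, p=983, q=87
  k=5: a=2, p=2079, q=184

2079/184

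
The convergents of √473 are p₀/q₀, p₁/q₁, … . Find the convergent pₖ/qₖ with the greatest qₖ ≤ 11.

87/4

√473 = [21; 1, 2, 1, 42, …] (period length 4).
Convergents:
  p_0/q_0 = 21/1
  p_1/q_1 = 22/1
  p_2/q_2 = 65/3
  p_3/q_3 = 87/4
  p_4/q_4 = 3719/171
q_3 = 4 ≤ 11 < 171 = q_4, so the answer is 87/4.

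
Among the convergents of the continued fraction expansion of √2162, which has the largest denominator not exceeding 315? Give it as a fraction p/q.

√2162 = [46; 2, 92, …] (period length 2).
Convergents:
  p_0/q_0 = 46/1
  p_1/q_1 = 93/2
  p_2/q_2 = 8602/185
  p_3/q_3 = 17297/372
q_2 = 185 ≤ 315 < 372 = q_3, so the answer is 8602/185.

8602/185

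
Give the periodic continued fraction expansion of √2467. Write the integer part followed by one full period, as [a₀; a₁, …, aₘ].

a₀ = ⌊√2467⌋ = 49.
With m₀=0, d₀=1 and mₖ₊₁ = dₖaₖ − mₖ, dₖ₊₁ = (n − mₖ₊₁²)/dₖ, aₖ₊₁ = ⌊(a₀+mₖ₊₁)/dₖ₊₁⌋:
  k=1: m=49, d=66, a=1
  k=2: m=17, d=33, a=2
  k=3: m=49, d=2, a=49
  k=4: m=49, d=33, a=2
  k=5: m=17, d=66, a=1
  k=6: m=49, d=1, a=98
d=1 and a=2a₀=98 at k=6, so the next step gives (m, d) = (49, 66) again — its k=1 value — and the period has length 6.

[49; 1, 2, 49, 2, 1, 98]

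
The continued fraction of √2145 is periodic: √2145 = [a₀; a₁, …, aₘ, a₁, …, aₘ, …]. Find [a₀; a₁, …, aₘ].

a₀ = ⌊√2145⌋ = 46.
With m₀=0, d₀=1 and mₖ₊₁ = dₖaₖ − mₖ, dₖ₊₁ = (n − mₖ₊₁²)/dₖ, aₖ₊₁ = ⌊(a₀+mₖ₊₁)/dₖ₊₁⌋:
  k=1: m=46, d=29, a=3
  k=2: m=41, d=16, a=5
  k=3: m=39, d=39, a=2
  k=4: m=39, d=16, a=5
  k=5: m=41, d=29, a=3
  k=6: m=46, d=1, a=92
d=1 and a=2a₀=92 at k=6, so the next step gives (m, d) = (46, 29) again — its k=1 value — and the period has length 6.

[46; 3, 5, 2, 5, 3, 92]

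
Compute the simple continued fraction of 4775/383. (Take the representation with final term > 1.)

[12; 2, 7, 6, 4]

4775 = 12·383 + 179
383 = 2·179 + 25
179 = 7·25 + 4
25 = 6·4 + 1
4 = 4·1 + 0  (stop)
So 4775/383 = [12; 2, 7, 6, 4].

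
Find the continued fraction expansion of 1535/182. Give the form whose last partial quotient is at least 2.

[8; 2, 3, 3, 2, 3]

1535 = 8×182 + 79
182 = 2×79 + 24
79 = 3×24 + 7
24 = 3×7 + 3
7 = 2×3 + 1
3 = 3×1 + 0  (stop)
So 1535/182 = [8; 2, 3, 3, 2, 3].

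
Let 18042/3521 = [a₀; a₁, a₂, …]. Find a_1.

18042 = 5·3521 + 437   →  a_0 = 5
3521 = 8·437 + 25   →  a_1 = 8

8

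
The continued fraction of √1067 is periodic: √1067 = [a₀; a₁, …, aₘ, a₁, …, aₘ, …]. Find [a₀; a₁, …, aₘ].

a₀ = ⌊√1067⌋ = 32.
With m₀=0, d₀=1 and mₖ₊₁ = dₖaₖ − mₖ, dₖ₊₁ = (n − mₖ₊₁²)/dₖ, aₖ₊₁ = ⌊(a₀+mₖ₊₁)/dₖ₊₁⌋:
  k=1: m=32, d=43, a=1
  k=2: m=11, d=22, a=1
  k=3: m=11, d=43, a=1
  k=4: m=32, d=1, a=64
d=1 and a=2a₀=64 at k=4, so the next step gives (m, d) = (32, 43) again — its k=1 value — and the period has length 4.

[32; 1, 1, 1, 64]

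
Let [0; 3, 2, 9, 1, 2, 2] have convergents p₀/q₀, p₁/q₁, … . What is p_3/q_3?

Using pₖ = aₖpₖ₋₁ + pₖ₋₂, qₖ = aₖqₖ₋₁ + qₖ₋₂ (with p₋₁=1, p₋₂=0, q₋₁=0, q₋₂=1):
  k=0: a=0, p=0, q=1
  k=1: a=3, p=1, q=3
  k=2: a=2, p=2, q=7
  k=3: a=9, p=19, q=66

19/66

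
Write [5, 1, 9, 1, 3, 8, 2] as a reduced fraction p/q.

4448/753

Fold from the inside: start with 2/1.
  8 + 1/2 = 17/2
  3 + 2/17 = 53/17
  1 + 17/53 = 70/53
  9 + 53/70 = 683/70
  1 + 70/683 = 753/683
  5 + 683/753 = 4448/753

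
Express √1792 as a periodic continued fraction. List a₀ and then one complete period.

[42; 3, 84]

a₀ = ⌊√1792⌋ = 42.
With m₀=0, d₀=1 and mₖ₊₁ = dₖaₖ − mₖ, dₖ₊₁ = (n − mₖ₊₁²)/dₖ, aₖ₊₁ = ⌊(a₀+mₖ₊₁)/dₖ₊₁⌋:
  k=1: m=42, d=28, a=3
  k=2: m=42, d=1, a=84
d=1 and a=2a₀=84 at k=2, so the next step gives (m, d) = (42, 28) again — its k=1 value — and the period has length 2.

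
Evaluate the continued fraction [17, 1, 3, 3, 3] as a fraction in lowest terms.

764/43

Fold from the inside: start with 3/1.
  3 + 1/3 = 10/3
  3 + 3/10 = 33/10
  1 + 10/33 = 43/33
  17 + 33/43 = 764/43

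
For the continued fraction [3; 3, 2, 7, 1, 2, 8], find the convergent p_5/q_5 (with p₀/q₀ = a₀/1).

Using pₖ = aₖpₖ₋₁ + pₖ₋₂, qₖ = aₖqₖ₋₁ + qₖ₋₂ (with p₋₁=1, p₋₂=0, q₋₁=0, q₋₂=1):
  k=0: a=3, p=3, q=1
  k=1: a=3, p=10, q=3
  k=2: a=2, p=23, q=7
  k=3: a=7, p=171, q=52
  k=4: a=1, p=194, q=59
  k=5: a=2, p=559, q=170

559/170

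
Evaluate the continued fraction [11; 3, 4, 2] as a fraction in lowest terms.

Using pₖ = aₖpₖ₋₁ + pₖ₋₂ and qₖ = aₖqₖ₋₁ + qₖ₋₂:
  k=0: a=11, p=11, q=1
  k=1: a=3, p=34, q=3
  k=2: a=4, p=147, q=13
  k=3: a=2, p=328, q=29

328/29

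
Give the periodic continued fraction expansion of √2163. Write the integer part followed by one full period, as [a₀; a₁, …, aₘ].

a₀ = ⌊√2163⌋ = 46.
With m₀=0, d₀=1 and mₖ₊₁ = dₖaₖ − mₖ, dₖ₊₁ = (n − mₖ₊₁²)/dₖ, aₖ₊₁ = ⌊(a₀+mₖ₊₁)/dₖ₊₁⌋:
  k=1: m=46, d=47, a=1
  k=2: m=1, d=46, a=1
  k=3: m=45, d=3, a=30
  k=4: m=45, d=46, a=1
  k=5: m=1, d=47, a=1
  k=6: m=46, d=1, a=92
d=1 and a=2a₀=92 at k=6, so the next step gives (m, d) = (46, 47) again — its k=1 value — and the period has length 6.

[46; 1, 1, 30, 1, 1, 92]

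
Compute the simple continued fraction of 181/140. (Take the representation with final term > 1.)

181 = 1*140 + 41
140 = 3*41 + 17
41 = 2*17 + 7
17 = 2*7 + 3
7 = 2*3 + 1
3 = 3*1 + 0  (stop)
So 181/140 = [1; 3, 2, 2, 2, 3].

[1; 3, 2, 2, 2, 3]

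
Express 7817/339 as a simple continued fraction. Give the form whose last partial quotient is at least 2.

7817 = 23·339 + 20
339 = 16·20 + 19
20 = 1·19 + 1
19 = 19·1 + 0  (stop)
So 7817/339 = [23; 16, 1, 19].

[23; 16, 1, 19]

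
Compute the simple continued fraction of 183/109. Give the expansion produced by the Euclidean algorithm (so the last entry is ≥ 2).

183 = 1×109 + 74
109 = 1×74 + 35
74 = 2×35 + 4
35 = 8×4 + 3
4 = 1×3 + 1
3 = 3×1 + 0  (stop)
So 183/109 = [1; 1, 2, 8, 1, 3].

[1; 1, 2, 8, 1, 3]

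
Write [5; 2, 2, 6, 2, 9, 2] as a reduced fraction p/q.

Using pₖ = aₖpₖ₋₁ + pₖ₋₂ and qₖ = aₖqₖ₋₁ + qₖ₋₂:
  k=0: a=5, p=5, q=1
  k=1: a=2, p=11, q=2
  k=2: a=2, p=27, q=5
  k=3: a=6, p=173, q=32
  k=4: a=2, p=373, q=69
  k=5: a=9, p=3530, q=653
  k=6: a=2, p=7433, q=1375

7433/1375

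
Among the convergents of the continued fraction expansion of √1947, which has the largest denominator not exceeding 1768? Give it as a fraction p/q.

31108/705

√1947 = [44; 8, 88, …] (period length 2).
Convergents:
  p_0/q_0 = 44/1
  p_1/q_1 = 353/8
  p_2/q_2 = 31108/705
  p_3/q_3 = 249217/5648
q_2 = 705 ≤ 1768 < 5648 = q_3, so the answer is 31108/705.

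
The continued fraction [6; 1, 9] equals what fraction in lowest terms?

Using pₖ = aₖpₖ₋₁ + pₖ₋₂ and qₖ = aₖqₖ₋₁ + qₖ₋₂:
  k=0: a=6, p=6, q=1
  k=1: a=1, p=7, q=1
  k=2: a=9, p=69, q=10

69/10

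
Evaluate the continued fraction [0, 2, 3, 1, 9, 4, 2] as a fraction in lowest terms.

359/810

Fold from the inside: start with 2/1.
  4 + 1/2 = 9/2
  9 + 2/9 = 83/9
  1 + 9/83 = 92/83
  3 + 83/92 = 359/92
  2 + 92/359 = 810/359
  0 + 359/810 = 359/810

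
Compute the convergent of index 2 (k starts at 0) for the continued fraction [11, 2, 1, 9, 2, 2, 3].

Using pₖ = aₖpₖ₋₁ + pₖ₋₂, qₖ = aₖqₖ₋₁ + qₖ₋₂ (with p₋₁=1, p₋₂=0, q₋₁=0, q₋₂=1):
  k=0: a=11, p=11, q=1
  k=1: a=2, p=23, q=2
  k=2: a=1, p=34, q=3

34/3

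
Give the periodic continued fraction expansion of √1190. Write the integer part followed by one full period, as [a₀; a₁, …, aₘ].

a₀ = ⌊√1190⌋ = 34.
With m₀=0, d₀=1 and mₖ₊₁ = dₖaₖ − mₖ, dₖ₊₁ = (n − mₖ₊₁²)/dₖ, aₖ₊₁ = ⌊(a₀+mₖ₊₁)/dₖ₊₁⌋:
  k=1: m=34, d=34, a=2
  k=2: m=34, d=1, a=68
d=1 and a=2a₀=68 at k=2, so the next step gives (m, d) = (34, 34) again — its k=1 value — and the period has length 2.

[34; 2, 68]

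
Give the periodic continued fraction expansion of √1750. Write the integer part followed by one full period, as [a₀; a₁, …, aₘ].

a₀ = ⌊√1750⌋ = 41.
With m₀=0, d₀=1 and mₖ₊₁ = dₖaₖ − mₖ, dₖ₊₁ = (n − mₖ₊₁²)/dₖ, aₖ₊₁ = ⌊(a₀+mₖ₊₁)/dₖ₊₁⌋:
  k=1: m=41, d=69, a=1
  k=2: m=28, d=14, a=4
  k=3: m=28, d=69, a=1
  k=4: m=41, d=1, a=82
d=1 and a=2a₀=82 at k=4, so the next step gives (m, d) = (41, 69) again — its k=1 value — and the period has length 4.

[41; 1, 4, 1, 82]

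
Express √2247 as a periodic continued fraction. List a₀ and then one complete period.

[47; 2, 2, 15, 2, 2, 94]

a₀ = ⌊√2247⌋ = 47.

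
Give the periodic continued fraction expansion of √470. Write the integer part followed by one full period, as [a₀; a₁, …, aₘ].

a₀ = ⌊√470⌋ = 21.
With m₀=0, d₀=1 and mₖ₊₁ = dₖaₖ − mₖ, dₖ₊₁ = (n − mₖ₊₁²)/dₖ, aₖ₊₁ = ⌊(a₀+mₖ₊₁)/dₖ₊₁⌋:
  k=1: m=21, d=29, a=1
  k=2: m=8, d=14, a=2
  k=3: m=20, d=5, a=8
  k=4: m=20, d=14, a=2
  k=5: m=8, d=29, a=1
  k=6: m=21, d=1, a=42
d=1 and a=2a₀=42 at k=6, so the next step gives (m, d) = (21, 29) again — its k=1 value — and the period has length 6.

[21; 1, 2, 8, 2, 1, 42]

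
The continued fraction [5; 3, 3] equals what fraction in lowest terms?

53/10

Fold from the inside: start with 3/1.
  3 + 1/3 = 10/3
  5 + 3/10 = 53/10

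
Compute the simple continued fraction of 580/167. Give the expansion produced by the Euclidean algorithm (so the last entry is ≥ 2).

[3; 2, 8, 1, 3, 2]

580 = 3·167 + 79
167 = 2·79 + 9
79 = 8·9 + 7
9 = 1·7 + 2
7 = 3·2 + 1
2 = 2·1 + 0  (stop)
So 580/167 = [3; 2, 8, 1, 3, 2].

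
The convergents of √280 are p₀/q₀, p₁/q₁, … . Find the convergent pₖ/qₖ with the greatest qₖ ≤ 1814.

√280 = [16; 1, 2, 1, 2, 1, 32, …] (period length 6).
Convergents:
  p_0/q_0 = 16/1
  p_1/q_1 = 17/1
  p_2/q_2 = 50/3
  p_3/q_3 = 67/4
  p_4/q_4 = 184/11
  p_5/q_5 = 251/15
  p_6/q_6 = 8216/491
  p_7/q_7 = 8467/506
  p_8/q_8 = 25150/1503
  p_9/q_9 = 33617/2009
q_8 = 1503 ≤ 1814 < 2009 = q_9, so the answer is 25150/1503.

25150/1503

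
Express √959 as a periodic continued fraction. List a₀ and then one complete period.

[30; 1, 29, 1, 60]

a₀ = ⌊√959⌋ = 30.
With m₀=0, d₀=1 and mₖ₊₁ = dₖaₖ − mₖ, dₖ₊₁ = (n − mₖ₊₁²)/dₖ, aₖ₊₁ = ⌊(a₀+mₖ₊₁)/dₖ₊₁⌋:
  k=1: m=30, d=59, a=1
  k=2: m=29, d=2, a=29
  k=3: m=29, d=59, a=1
  k=4: m=30, d=1, a=60
d=1 and a=2a₀=60 at k=4, so the next step gives (m, d) = (30, 59) again — its k=1 value — and the period has length 4.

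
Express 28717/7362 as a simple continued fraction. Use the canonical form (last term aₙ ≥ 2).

28717 = 3*7362 + 6631
7362 = 1*6631 + 731
6631 = 9*731 + 52
731 = 14*52 + 3
52 = 17*3 + 1
3 = 3*1 + 0  (stop)
So 28717/7362 = [3; 1, 9, 14, 17, 3].

[3; 1, 9, 14, 17, 3]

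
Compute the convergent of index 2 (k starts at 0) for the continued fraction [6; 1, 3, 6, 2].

27/4

Using pₖ = aₖpₖ₋₁ + pₖ₋₂, qₖ = aₖqₖ₋₁ + qₖ₋₂ (with p₋₁=1, p₋₂=0, q₋₁=0, q₋₂=1):
  k=0: a=6, p=6, q=1
  k=1: a=1, p=7, q=1
  k=2: a=3, p=27, q=4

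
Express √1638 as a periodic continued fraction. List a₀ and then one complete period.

a₀ = ⌊√1638⌋ = 40.
With m₀=0, d₀=1 and mₖ₊₁ = dₖaₖ − mₖ, dₖ₊₁ = (n − mₖ₊₁²)/dₖ, aₖ₊₁ = ⌊(a₀+mₖ₊₁)/dₖ₊₁⌋:
  k=1: m=40, d=38, a=2
  k=2: m=36, d=9, a=8
  k=3: m=36, d=38, a=2
  k=4: m=40, d=1, a=80
d=1 and a=2a₀=80 at k=4, so the next step gives (m, d) = (40, 38) again — its k=1 value — and the period has length 4.

[40; 2, 8, 2, 80]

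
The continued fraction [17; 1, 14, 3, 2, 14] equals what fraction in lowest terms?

27691/1544

Fold from the inside: start with 14/1.
  2 + 1/14 = 29/14
  3 + 14/29 = 101/29
  14 + 29/101 = 1443/101
  1 + 101/1443 = 1544/1443
  17 + 1443/1544 = 27691/1544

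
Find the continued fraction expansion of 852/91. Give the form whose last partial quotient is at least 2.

852 = 9*91 + 33
91 = 2*33 + 25
33 = 1*25 + 8
25 = 3*8 + 1
8 = 8*1 + 0  (stop)
So 852/91 = [9; 2, 1, 3, 8].

[9; 2, 1, 3, 8]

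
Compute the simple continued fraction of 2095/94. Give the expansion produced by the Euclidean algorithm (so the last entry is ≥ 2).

2095 = 22·94 + 27
94 = 3·27 + 13
27 = 2·13 + 1
13 = 13·1 + 0  (stop)
So 2095/94 = [22; 3, 2, 13].

[22; 3, 2, 13]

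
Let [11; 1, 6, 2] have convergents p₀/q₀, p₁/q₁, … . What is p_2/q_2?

Using pₖ = aₖpₖ₋₁ + pₖ₋₂, qₖ = aₖqₖ₋₁ + qₖ₋₂ (with p₋₁=1, p₋₂=0, q₋₁=0, q₋₂=1):
  k=0: a=11, p=11, q=1
  k=1: a=1, p=12, q=1
  k=2: a=6, p=83, q=7

83/7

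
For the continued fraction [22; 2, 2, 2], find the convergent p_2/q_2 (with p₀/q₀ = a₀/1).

Using pₖ = aₖpₖ₋₁ + pₖ₋₂, qₖ = aₖqₖ₋₁ + qₖ₋₂ (with p₋₁=1, p₋₂=0, q₋₁=0, q₋₂=1):
  k=0: a=22, p=22, q=1
  k=1: a=2, p=45, q=2
  k=2: a=2, p=112, q=5

112/5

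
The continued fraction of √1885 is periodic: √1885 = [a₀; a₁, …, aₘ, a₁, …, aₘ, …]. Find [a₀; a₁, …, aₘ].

[43; 2, 2, 2, 86]

a₀ = ⌊√1885⌋ = 43.
With m₀=0, d₀=1 and mₖ₊₁ = dₖaₖ − mₖ, dₖ₊₁ = (n − mₖ₊₁²)/dₖ, aₖ₊₁ = ⌊(a₀+mₖ₊₁)/dₖ₊₁⌋:
  k=1: m=43, d=36, a=2
  k=2: m=29, d=29, a=2
  k=3: m=29, d=36, a=2
  k=4: m=43, d=1, a=86
d=1 and a=2a₀=86 at k=4, so the next step gives (m, d) = (43, 36) again — its k=1 value — and the period has length 4.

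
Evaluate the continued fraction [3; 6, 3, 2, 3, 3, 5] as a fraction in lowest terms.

Fold from the inside: start with 5/1.
  3 + 1/5 = 16/5
  3 + 5/16 = 53/16
  2 + 16/53 = 122/53
  3 + 53/122 = 419/122
  6 + 122/419 = 2636/419
  3 + 419/2636 = 8327/2636

8327/2636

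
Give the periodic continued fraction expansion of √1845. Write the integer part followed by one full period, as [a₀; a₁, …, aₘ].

a₀ = ⌊√1845⌋ = 42.
With m₀=0, d₀=1 and mₖ₊₁ = dₖaₖ − mₖ, dₖ₊₁ = (n − mₖ₊₁²)/dₖ, aₖ₊₁ = ⌊(a₀+mₖ₊₁)/dₖ₊₁⌋:
  k=1: m=42, d=81, a=1
  k=2: m=39, d=4, a=20
  k=3: m=41, d=41, a=2
  k=4: m=41, d=4, a=20
  k=5: m=39, d=81, a=1
  k=6: m=42, d=1, a=84
d=1 and a=2a₀=84 at k=6, so the next step gives (m, d) = (42, 81) again — its k=1 value — and the period has length 6.

[42; 1, 20, 2, 20, 1, 84]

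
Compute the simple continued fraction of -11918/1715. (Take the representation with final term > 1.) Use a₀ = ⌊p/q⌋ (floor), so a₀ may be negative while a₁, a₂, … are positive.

[-7; 19, 1, 2, 2, 12]

-11918 = -7×1715 + 87
1715 = 19×87 + 62
87 = 1×62 + 25
62 = 2×25 + 12
25 = 2×12 + 1
12 = 12×1 + 0  (stop)
So -11918/1715 = [-7; 19, 1, 2, 2, 12].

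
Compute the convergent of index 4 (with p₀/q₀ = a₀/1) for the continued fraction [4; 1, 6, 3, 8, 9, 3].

890/183

Using pₖ = aₖpₖ₋₁ + pₖ₋₂, qₖ = aₖqₖ₋₁ + qₖ₋₂ (with p₋₁=1, p₋₂=0, q₋₁=0, q₋₂=1):
  k=0: a=4, p=4, q=1
  k=1: a=1, p=5, q=1
  k=2: a=6, p=34, q=7
  k=3: a=3, p=107, q=22
  k=4: a=8, p=890, q=183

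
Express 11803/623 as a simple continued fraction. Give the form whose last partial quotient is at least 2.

[18; 1, 17, 3, 11]

11803 = 18·623 + 589
623 = 1·589 + 34
589 = 17·34 + 11
34 = 3·11 + 1
11 = 11·1 + 0  (stop)
So 11803/623 = [18; 1, 17, 3, 11].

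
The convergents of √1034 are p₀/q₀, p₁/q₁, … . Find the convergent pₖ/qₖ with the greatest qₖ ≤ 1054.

√1034 = [32; 6, 2, 2, 2, 6, 64, …] (period length 6).
Convergents:
  p_0/q_0 = 32/1
  p_1/q_1 = 193/6
  p_2/q_2 = 418/13
  p_3/q_3 = 1029/32
  p_4/q_4 = 2476/77
  p_5/q_5 = 15885/494
  p_6/q_6 = 1019116/31693
q_5 = 494 ≤ 1054 < 31693 = q_6, so the answer is 15885/494.

15885/494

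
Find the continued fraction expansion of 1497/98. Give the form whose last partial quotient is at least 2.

1497 = 15·98 + 27
98 = 3·27 + 17
27 = 1·17 + 10
17 = 1·10 + 7
10 = 1·7 + 3
7 = 2·3 + 1
3 = 3·1 + 0  (stop)
So 1497/98 = [15; 3, 1, 1, 1, 2, 3].

[15; 3, 1, 1, 1, 2, 3]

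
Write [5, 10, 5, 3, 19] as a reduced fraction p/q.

16049/3148

Fold from the inside: start with 19/1.
  3 + 1/19 = 58/19
  5 + 19/58 = 309/58
  10 + 58/309 = 3148/309
  5 + 309/3148 = 16049/3148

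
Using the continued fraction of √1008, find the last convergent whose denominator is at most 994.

24161/761

√1008 = [31; 1, 2, 1, 62, …] (period length 4).
Convergents:
  p_0/q_0 = 31/1
  p_1/q_1 = 32/1
  p_2/q_2 = 95/3
  p_3/q_3 = 127/4
  p_4/q_4 = 7969/251
  p_5/q_5 = 8096/255
  p_6/q_6 = 24161/761
  p_7/q_7 = 32257/1016
q_6 = 761 ≤ 994 < 1016 = q_7, so the answer is 24161/761.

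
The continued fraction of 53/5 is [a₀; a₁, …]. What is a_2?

53 = 10·5 + 3   →  a_0 = 10
5 = 1·3 + 2   →  a_1 = 1
3 = 1·2 + 1   →  a_2 = 1

1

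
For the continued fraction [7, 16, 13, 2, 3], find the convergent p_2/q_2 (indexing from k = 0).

1476/209

Using pₖ = aₖpₖ₋₁ + pₖ₋₂, qₖ = aₖqₖ₋₁ + qₖ₋₂ (with p₋₁=1, p₋₂=0, q₋₁=0, q₋₂=1):
  k=0: a=7, p=7, q=1
  k=1: a=16, p=113, q=16
  k=2: a=13, p=1476, q=209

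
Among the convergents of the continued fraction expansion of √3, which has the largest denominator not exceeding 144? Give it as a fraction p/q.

97/56

√3 = [1; 1, 2, …] (period length 2).
Convergents:
  p_0/q_0 = 1/1
  p_1/q_1 = 2/1
  p_2/q_2 = 5/3
  p_3/q_3 = 7/4
  p_4/q_4 = 19/11
  p_5/q_5 = 26/15
  p_6/q_6 = 71/41
  p_7/q_7 = 97/56
  p_8/q_8 = 265/153
q_7 = 56 ≤ 144 < 153 = q_8, so the answer is 97/56.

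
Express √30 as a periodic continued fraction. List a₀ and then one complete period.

[5; 2, 10]

a₀ = ⌊√30⌋ = 5.
With m₀=0, d₀=1 and mₖ₊₁ = dₖaₖ − mₖ, dₖ₊₁ = (n − mₖ₊₁²)/dₖ, aₖ₊₁ = ⌊(a₀+mₖ₊₁)/dₖ₊₁⌋:
  k=1: m=5, d=5, a=2
  k=2: m=5, d=1, a=10
d=1 and a=2a₀=10 at k=2, so the next step gives (m, d) = (5, 5) again — its k=1 value — and the period has length 2.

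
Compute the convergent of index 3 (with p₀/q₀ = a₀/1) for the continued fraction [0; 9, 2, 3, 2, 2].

Using pₖ = aₖpₖ₋₁ + pₖ₋₂, qₖ = aₖqₖ₋₁ + qₖ₋₂ (with p₋₁=1, p₋₂=0, q₋₁=0, q₋₂=1):
  k=0: a=0, p=0, q=1
  k=1: a=9, p=1, q=9
  k=2: a=2, p=2, q=19
  k=3: a=3, p=7, q=66

7/66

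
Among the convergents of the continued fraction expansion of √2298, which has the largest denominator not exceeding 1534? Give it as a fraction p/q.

√2298 = [47; 1, 14, 1, 94, …] (period length 4).
Convergents:
  p_0/q_0 = 47/1
  p_1/q_1 = 48/1
  p_2/q_2 = 719/15
  p_3/q_3 = 767/16
  p_4/q_4 = 72817/1519
  p_5/q_5 = 73584/1535
q_4 = 1519 ≤ 1534 < 1535 = q_5, so the answer is 72817/1519.

72817/1519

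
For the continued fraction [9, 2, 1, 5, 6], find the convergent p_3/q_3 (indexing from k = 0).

Using pₖ = aₖpₖ₋₁ + pₖ₋₂, qₖ = aₖqₖ₋₁ + qₖ₋₂ (with p₋₁=1, p₋₂=0, q₋₁=0, q₋₂=1):
  k=0: a=9, p=9, q=1
  k=1: a=2, p=19, q=2
  k=2: a=1, p=28, q=3
  k=3: a=5, p=159, q=17

159/17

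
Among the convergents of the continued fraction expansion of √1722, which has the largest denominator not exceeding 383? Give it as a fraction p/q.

13777/332

√1722 = [41; 2, 82, …] (period length 2).
Convergents:
  p_0/q_0 = 41/1
  p_1/q_1 = 83/2
  p_2/q_2 = 6847/165
  p_3/q_3 = 13777/332
  p_4/q_4 = 1136561/27389
q_3 = 332 ≤ 383 < 27389 = q_4, so the answer is 13777/332.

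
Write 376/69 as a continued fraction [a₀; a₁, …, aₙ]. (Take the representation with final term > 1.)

[5; 2, 4, 2, 3]

376 = 5*69 + 31
69 = 2*31 + 7
31 = 4*7 + 3
7 = 2*3 + 1
3 = 3*1 + 0  (stop)
So 376/69 = [5; 2, 4, 2, 3].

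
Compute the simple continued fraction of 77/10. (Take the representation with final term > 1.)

[7; 1, 2, 3]

77 = 7·10 + 7
10 = 1·7 + 3
7 = 2·3 + 1
3 = 3·1 + 0  (stop)
So 77/10 = [7; 1, 2, 3].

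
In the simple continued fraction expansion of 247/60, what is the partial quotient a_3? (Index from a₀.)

1

247 = 4·60 + 7   →  a_0 = 4
60 = 8·7 + 4   →  a_1 = 8
7 = 1·4 + 3   →  a_2 = 1
4 = 1·3 + 1   →  a_3 = 1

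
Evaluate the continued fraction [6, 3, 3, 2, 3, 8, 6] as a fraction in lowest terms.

Fold from the inside: start with 6/1.
  8 + 1/6 = 49/6
  3 + 6/49 = 153/49
  2 + 49/153 = 355/153
  3 + 153/355 = 1218/355
  3 + 355/1218 = 4009/1218
  6 + 1218/4009 = 25272/4009

25272/4009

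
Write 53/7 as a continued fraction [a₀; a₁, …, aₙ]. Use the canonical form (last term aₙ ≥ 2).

53 = 7*7 + 4
7 = 1*4 + 3
4 = 1*3 + 1
3 = 3*1 + 0  (stop)
So 53/7 = [7; 1, 1, 3].

[7; 1, 1, 3]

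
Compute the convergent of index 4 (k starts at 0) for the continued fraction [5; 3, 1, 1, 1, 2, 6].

58/11

Using pₖ = aₖpₖ₋₁ + pₖ₋₂, qₖ = aₖqₖ₋₁ + qₖ₋₂ (with p₋₁=1, p₋₂=0, q₋₁=0, q₋₂=1):
  k=0: a=5, p=5, q=1
  k=1: a=3, p=16, q=3
  k=2: a=1, p=21, q=4
  k=3: a=1, p=37, q=7
  k=4: a=1, p=58, q=11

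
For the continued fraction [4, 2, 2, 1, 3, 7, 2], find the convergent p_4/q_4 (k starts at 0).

115/26

Using pₖ = aₖpₖ₋₁ + pₖ₋₂, qₖ = aₖqₖ₋₁ + qₖ₋₂ (with p₋₁=1, p₋₂=0, q₋₁=0, q₋₂=1):
  k=0: a=4, p=4, q=1
  k=1: a=2, p=9, q=2
  k=2: a=2, p=22, q=5
  k=3: a=1, p=31, q=7
  k=4: a=3, p=115, q=26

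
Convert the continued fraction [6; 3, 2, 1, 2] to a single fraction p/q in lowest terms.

170/27

Fold from the inside: start with 2/1.
  1 + 1/2 = 3/2
  2 + 2/3 = 8/3
  3 + 3/8 = 27/8
  6 + 8/27 = 170/27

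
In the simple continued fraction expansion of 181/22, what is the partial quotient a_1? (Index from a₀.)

181 = 8·22 + 5   →  a_0 = 8
22 = 4·5 + 2   →  a_1 = 4

4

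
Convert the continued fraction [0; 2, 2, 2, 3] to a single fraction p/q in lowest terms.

17/41

Using pₖ = aₖpₖ₋₁ + pₖ₋₂ and qₖ = aₖqₖ₋₁ + qₖ₋₂:
  k=0: a=0, p=0, q=1
  k=1: a=2, p=1, q=2
  k=2: a=2, p=2, q=5
  k=3: a=2, p=5, q=12
  k=4: a=3, p=17, q=41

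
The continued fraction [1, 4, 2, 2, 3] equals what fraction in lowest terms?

Using pₖ = aₖpₖ₋₁ + pₖ₋₂ and qₖ = aₖqₖ₋₁ + qₖ₋₂:
  k=0: a=1, p=1, q=1
  k=1: a=4, p=5, q=4
  k=2: a=2, p=11, q=9
  k=3: a=2, p=27, q=22
  k=4: a=3, p=92, q=75

92/75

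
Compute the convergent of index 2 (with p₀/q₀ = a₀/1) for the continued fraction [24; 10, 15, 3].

3639/151

Using pₖ = aₖpₖ₋₁ + pₖ₋₂, qₖ = aₖqₖ₋₁ + qₖ₋₂ (with p₋₁=1, p₋₂=0, q₋₁=0, q₋₂=1):
  k=0: a=24, p=24, q=1
  k=1: a=10, p=241, q=10
  k=2: a=15, p=3639, q=151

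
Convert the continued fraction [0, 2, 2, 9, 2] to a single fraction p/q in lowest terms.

40/99

Using pₖ = aₖpₖ₋₁ + pₖ₋₂ and qₖ = aₖqₖ₋₁ + qₖ₋₂:
  k=0: a=0, p=0, q=1
  k=1: a=2, p=1, q=2
  k=2: a=2, p=2, q=5
  k=3: a=9, p=19, q=47
  k=4: a=2, p=40, q=99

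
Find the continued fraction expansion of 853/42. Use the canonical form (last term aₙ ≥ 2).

853 = 20·42 + 13
42 = 3·13 + 3
13 = 4·3 + 1
3 = 3·1 + 0  (stop)
So 853/42 = [20; 3, 4, 3].

[20; 3, 4, 3]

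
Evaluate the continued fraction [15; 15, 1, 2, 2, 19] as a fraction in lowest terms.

Fold from the inside: start with 19/1.
  2 + 1/19 = 39/19
  2 + 19/39 = 97/39
  1 + 39/97 = 136/97
  15 + 97/136 = 2137/136
  15 + 136/2137 = 32191/2137

32191/2137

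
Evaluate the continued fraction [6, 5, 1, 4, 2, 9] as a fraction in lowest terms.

Using pₖ = aₖpₖ₋₁ + pₖ₋₂ and qₖ = aₖqₖ₋₁ + qₖ₋₂:
  k=0: a=6, p=6, q=1
  k=1: a=5, p=31, q=5
  k=2: a=1, p=37, q=6
  k=3: a=4, p=179, q=29
  k=4: a=2, p=395, q=64
  k=5: a=9, p=3734, q=605

3734/605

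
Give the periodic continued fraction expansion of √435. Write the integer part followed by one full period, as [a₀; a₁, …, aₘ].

a₀ = ⌊√435⌋ = 20.
With m₀=0, d₀=1 and mₖ₊₁ = dₖaₖ − mₖ, dₖ₊₁ = (n − mₖ₊₁²)/dₖ, aₖ₊₁ = ⌊(a₀+mₖ₊₁)/dₖ₊₁⌋:
  k=1: m=20, d=35, a=1
  k=2: m=15, d=6, a=5
  k=3: m=15, d=35, a=1
  k=4: m=20, d=1, a=40
d=1 and a=2a₀=40 at k=4, so the next step gives (m, d) = (20, 35) again — its k=1 value — and the period has length 4.

[20; 1, 5, 1, 40]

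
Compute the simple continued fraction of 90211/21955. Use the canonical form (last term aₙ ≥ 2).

90211 = 4*21955 + 2391
21955 = 9*2391 + 436
2391 = 5*436 + 211
436 = 2*211 + 14
211 = 15*14 + 1
14 = 14*1 + 0  (stop)
So 90211/21955 = [4; 9, 5, 2, 15, 14].

[4; 9, 5, 2, 15, 14]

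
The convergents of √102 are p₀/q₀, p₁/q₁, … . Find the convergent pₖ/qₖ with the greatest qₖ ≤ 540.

2030/201

√102 = [10; 10, 20, …] (period length 2).
Convergents:
  p_0/q_0 = 10/1
  p_1/q_1 = 101/10
  p_2/q_2 = 2030/201
  p_3/q_3 = 20401/2020
q_2 = 201 ≤ 540 < 2020 = q_3, so the answer is 2030/201.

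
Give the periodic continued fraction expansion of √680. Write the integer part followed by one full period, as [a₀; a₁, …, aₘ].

[26; 13, 52]

a₀ = ⌊√680⌋ = 26.
With m₀=0, d₀=1 and mₖ₊₁ = dₖaₖ − mₖ, dₖ₊₁ = (n − mₖ₊₁²)/dₖ, aₖ₊₁ = ⌊(a₀+mₖ₊₁)/dₖ₊₁⌋:
  k=1: m=26, d=4, a=13
  k=2: m=26, d=1, a=52
d=1 and a=2a₀=52 at k=2, so the next step gives (m, d) = (26, 4) again — its k=1 value — and the period has length 2.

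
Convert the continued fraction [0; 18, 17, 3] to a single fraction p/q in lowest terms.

Using pₖ = aₖpₖ₋₁ + pₖ₋₂ and qₖ = aₖqₖ₋₁ + qₖ₋₂:
  k=0: a=0, p=0, q=1
  k=1: a=18, p=1, q=18
  k=2: a=17, p=17, q=307
  k=3: a=3, p=52, q=939

52/939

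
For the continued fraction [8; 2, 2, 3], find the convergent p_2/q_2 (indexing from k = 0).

42/5

Using pₖ = aₖpₖ₋₁ + pₖ₋₂, qₖ = aₖqₖ₋₁ + qₖ₋₂ (with p₋₁=1, p₋₂=0, q₋₁=0, q₋₂=1):
  k=0: a=8, p=8, q=1
  k=1: a=2, p=17, q=2
  k=2: a=2, p=42, q=5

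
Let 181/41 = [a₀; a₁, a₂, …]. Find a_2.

2

181 = 4·41 + 17   →  a_0 = 4
41 = 2·17 + 7   →  a_1 = 2
17 = 2·7 + 3   →  a_2 = 2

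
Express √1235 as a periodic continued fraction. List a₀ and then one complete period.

[35; 7, 70]

a₀ = ⌊√1235⌋ = 35.
With m₀=0, d₀=1 and mₖ₊₁ = dₖaₖ − mₖ, dₖ₊₁ = (n − mₖ₊₁²)/dₖ, aₖ₊₁ = ⌊(a₀+mₖ₊₁)/dₖ₊₁⌋:
  k=1: m=35, d=10, a=7
  k=2: m=35, d=1, a=70
d=1 and a=2a₀=70 at k=2, so the next step gives (m, d) = (35, 10) again — its k=1 value — and the period has length 2.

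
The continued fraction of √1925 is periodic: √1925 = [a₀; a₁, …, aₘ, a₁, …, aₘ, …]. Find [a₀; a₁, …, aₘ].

a₀ = ⌊√1925⌋ = 43.
With m₀=0, d₀=1 and mₖ₊₁ = dₖaₖ − mₖ, dₖ₊₁ = (n − mₖ₊₁²)/dₖ, aₖ₊₁ = ⌊(a₀+mₖ₊₁)/dₖ₊₁⌋:
  k=1: m=43, d=76, a=1
  k=2: m=33, d=11, a=6
  k=3: m=33, d=76, a=1
  k=4: m=43, d=1, a=86
d=1 and a=2a₀=86 at k=4, so the next step gives (m, d) = (43, 76) again — its k=1 value — and the period has length 4.

[43; 1, 6, 1, 86]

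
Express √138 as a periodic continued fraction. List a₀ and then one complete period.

a₀ = ⌊√138⌋ = 11.
With m₀=0, d₀=1 and mₖ₊₁ = dₖaₖ − mₖ, dₖ₊₁ = (n − mₖ₊₁²)/dₖ, aₖ₊₁ = ⌊(a₀+mₖ₊₁)/dₖ₊₁⌋:
  k=1: m=11, d=17, a=1
  k=2: m=6, d=6, a=2
  k=3: m=6, d=17, a=1
  k=4: m=11, d=1, a=22
d=1 and a=2a₀=22 at k=4, so the next step gives (m, d) = (11, 17) again — its k=1 value — and the period has length 4.

[11; 1, 2, 1, 22]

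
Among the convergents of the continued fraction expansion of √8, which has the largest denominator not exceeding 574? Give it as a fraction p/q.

√8 = [2; 1, 4, …] (period length 2).
Convergents:
  p_0/q_0 = 2/1
  p_1/q_1 = 3/1
  p_2/q_2 = 14/5
  p_3/q_3 = 17/6
  p_4/q_4 = 82/29
  p_5/q_5 = 99/35
  p_6/q_6 = 478/169
  p_7/q_7 = 577/204
  p_8/q_8 = 2786/985
q_7 = 204 ≤ 574 < 985 = q_8, so the answer is 577/204.

577/204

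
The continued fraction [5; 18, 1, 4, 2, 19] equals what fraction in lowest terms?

20349/4027

Using pₖ = aₖpₖ₋₁ + pₖ₋₂ and qₖ = aₖqₖ₋₁ + qₖ₋₂:
  k=0: a=5, p=5, q=1
  k=1: a=18, p=91, q=18
  k=2: a=1, p=96, q=19
  k=3: a=4, p=475, q=94
  k=4: a=2, p=1046, q=207
  k=5: a=19, p=20349, q=4027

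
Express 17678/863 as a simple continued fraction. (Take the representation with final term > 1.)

17678 = 20*863 + 418
863 = 2*418 + 27
418 = 15*27 + 13
27 = 2*13 + 1
13 = 13*1 + 0  (stop)
So 17678/863 = [20; 2, 15, 2, 13].

[20; 2, 15, 2, 13]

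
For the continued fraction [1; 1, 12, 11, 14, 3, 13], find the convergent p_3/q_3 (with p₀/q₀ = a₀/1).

Using pₖ = aₖpₖ₋₁ + pₖ₋₂, qₖ = aₖqₖ₋₁ + qₖ₋₂ (with p₋₁=1, p₋₂=0, q₋₁=0, q₋₂=1):
  k=0: a=1, p=1, q=1
  k=1: a=1, p=2, q=1
  k=2: a=12, p=25, q=13
  k=3: a=11, p=277, q=144

277/144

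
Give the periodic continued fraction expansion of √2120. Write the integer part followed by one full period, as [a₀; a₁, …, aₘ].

a₀ = ⌊√2120⌋ = 46.

[46; 23, 92]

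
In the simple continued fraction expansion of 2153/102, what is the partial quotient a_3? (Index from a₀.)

1

2153 = 21·102 + 11   →  a_0 = 21
102 = 9·11 + 3   →  a_1 = 9
11 = 3·3 + 2   →  a_2 = 3
3 = 1·2 + 1   →  a_3 = 1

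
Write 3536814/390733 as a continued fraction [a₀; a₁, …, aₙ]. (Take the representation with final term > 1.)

3536814 = 9*390733 + 20217
390733 = 19*20217 + 6610
20217 = 3*6610 + 387
6610 = 17*387 + 31
387 = 12*31 + 15
31 = 2*15 + 1
15 = 15*1 + 0  (stop)
So 3536814/390733 = [9; 19, 3, 17, 12, 2, 15].

[9; 19, 3, 17, 12, 2, 15]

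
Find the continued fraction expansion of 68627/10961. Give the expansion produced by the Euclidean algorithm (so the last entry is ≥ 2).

68627 = 6×10961 + 2861
10961 = 3×2861 + 2378
2861 = 1×2378 + 483
2378 = 4×483 + 446
483 = 1×446 + 37
446 = 12×37 + 2
37 = 18×2 + 1
2 = 2×1 + 0  (stop)
So 68627/10961 = [6; 3, 1, 4, 1, 12, 18, 2].

[6; 3, 1, 4, 1, 12, 18, 2]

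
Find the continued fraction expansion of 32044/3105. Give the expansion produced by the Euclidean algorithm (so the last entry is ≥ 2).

32044 = 10·3105 + 994
3105 = 3·994 + 123
994 = 8·123 + 10
123 = 12·10 + 3
10 = 3·3 + 1
3 = 3·1 + 0  (stop)
So 32044/3105 = [10; 3, 8, 12, 3, 3].

[10; 3, 8, 12, 3, 3]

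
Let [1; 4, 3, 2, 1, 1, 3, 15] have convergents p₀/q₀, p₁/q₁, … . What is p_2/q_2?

Using pₖ = aₖpₖ₋₁ + pₖ₋₂, qₖ = aₖqₖ₋₁ + qₖ₋₂ (with p₋₁=1, p₋₂=0, q₋₁=0, q₋₂=1):
  k=0: a=1, p=1, q=1
  k=1: a=4, p=5, q=4
  k=2: a=3, p=16, q=13

16/13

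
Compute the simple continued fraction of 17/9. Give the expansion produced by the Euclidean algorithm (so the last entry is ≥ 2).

17 = 1·9 + 8
9 = 1·8 + 1
8 = 8·1 + 0  (stop)
So 17/9 = [1; 1, 8].

[1; 1, 8]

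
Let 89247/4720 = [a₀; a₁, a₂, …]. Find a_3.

1

89247 = 18·4720 + 4287   →  a_0 = 18
4720 = 1·4287 + 433   →  a_1 = 1
4287 = 9·433 + 390   →  a_2 = 9
433 = 1·390 + 43   →  a_3 = 1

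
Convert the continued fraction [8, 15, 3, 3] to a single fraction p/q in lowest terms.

1234/153

Fold from the inside: start with 3/1.
  3 + 1/3 = 10/3
  15 + 3/10 = 153/10
  8 + 10/153 = 1234/153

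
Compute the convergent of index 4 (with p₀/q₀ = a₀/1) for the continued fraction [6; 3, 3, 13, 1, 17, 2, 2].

901/143

Using pₖ = aₖpₖ₋₁ + pₖ₋₂, qₖ = aₖqₖ₋₁ + qₖ₋₂ (with p₋₁=1, p₋₂=0, q₋₁=0, q₋₂=1):
  k=0: a=6, p=6, q=1
  k=1: a=3, p=19, q=3
  k=2: a=3, p=63, q=10
  k=3: a=13, p=838, q=133
  k=4: a=1, p=901, q=143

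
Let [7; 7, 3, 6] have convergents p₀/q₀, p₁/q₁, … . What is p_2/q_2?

Using pₖ = aₖpₖ₋₁ + pₖ₋₂, qₖ = aₖqₖ₋₁ + qₖ₋₂ (with p₋₁=1, p₋₂=0, q₋₁=0, q₋₂=1):
  k=0: a=7, p=7, q=1
  k=1: a=7, p=50, q=7
  k=2: a=3, p=157, q=22

157/22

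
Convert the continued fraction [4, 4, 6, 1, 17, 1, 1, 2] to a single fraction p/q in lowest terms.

11354/2677

Using pₖ = aₖpₖ₋₁ + pₖ₋₂ and qₖ = aₖqₖ₋₁ + qₖ₋₂:
  k=0: a=4, p=4, q=1
  k=1: a=4, p=17, q=4
  k=2: a=6, p=106, q=25
  k=3: a=1, p=123, q=29
  k=4: a=17, p=2197, q=518
  k=5: a=1, p=2320, q=547
  k=6: a=1, p=4517, q=1065
  k=7: a=2, p=11354, q=2677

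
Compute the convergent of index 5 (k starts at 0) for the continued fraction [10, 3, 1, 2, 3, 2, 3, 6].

Using pₖ = aₖpₖ₋₁ + pₖ₋₂, qₖ = aₖqₖ₋₁ + qₖ₋₂ (with p₋₁=1, p₋₂=0, q₋₁=0, q₋₂=1):
  k=0: a=10, p=10, q=1
  k=1: a=3, p=31, q=3
  k=2: a=1, p=41, q=4
  k=3: a=2, p=113, q=11
  k=4: a=3, p=380, q=37
  k=5: a=2, p=873, q=85

873/85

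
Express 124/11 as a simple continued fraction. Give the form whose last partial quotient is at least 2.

[11; 3, 1, 2]

124 = 11*11 + 3
11 = 3*3 + 2
3 = 1*2 + 1
2 = 2*1 + 0  (stop)
So 124/11 = [11; 3, 1, 2].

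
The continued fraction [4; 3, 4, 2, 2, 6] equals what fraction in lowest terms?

Fold from the inside: start with 6/1.
  2 + 1/6 = 13/6
  2 + 6/13 = 32/13
  4 + 13/32 = 141/32
  3 + 32/141 = 455/141
  4 + 141/455 = 1961/455

1961/455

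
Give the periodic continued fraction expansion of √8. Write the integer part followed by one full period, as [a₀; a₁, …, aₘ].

a₀ = ⌊√8⌋ = 2.
With m₀=0, d₀=1 and mₖ₊₁ = dₖaₖ − mₖ, dₖ₊₁ = (n − mₖ₊₁²)/dₖ, aₖ₊₁ = ⌊(a₀+mₖ₊₁)/dₖ₊₁⌋:
  k=1: m=2, d=4, a=1
  k=2: m=2, d=1, a=4
d=1 and a=2a₀=4 at k=2, so the next step gives (m, d) = (2, 4) again — its k=1 value — and the period has length 2.

[2; 1, 4]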